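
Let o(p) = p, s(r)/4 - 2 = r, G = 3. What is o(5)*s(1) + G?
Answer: 63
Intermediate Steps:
s(r) = 8 + 4*r
o(5)*s(1) + G = 5*(8 + 4*1) + 3 = 5*(8 + 4) + 3 = 5*12 + 3 = 60 + 3 = 63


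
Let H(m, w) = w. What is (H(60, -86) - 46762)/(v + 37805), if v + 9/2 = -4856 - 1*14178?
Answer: -31232/12511 ≈ -2.4964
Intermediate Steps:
v = -38077/2 (v = -9/2 + (-4856 - 1*14178) = -9/2 + (-4856 - 14178) = -9/2 - 19034 = -38077/2 ≈ -19039.)
(H(60, -86) - 46762)/(v + 37805) = (-86 - 46762)/(-38077/2 + 37805) = -46848/37533/2 = -46848*2/37533 = -31232/12511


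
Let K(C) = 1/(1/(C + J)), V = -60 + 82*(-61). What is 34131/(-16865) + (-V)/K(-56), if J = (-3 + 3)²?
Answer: -43640983/472220 ≈ -92.417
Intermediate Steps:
V = -5062 (V = -60 - 5002 = -5062)
J = 0 (J = 0² = 0)
K(C) = C (K(C) = 1/(1/(C + 0)) = 1/(1/C) = C)
34131/(-16865) + (-V)/K(-56) = 34131/(-16865) - 1*(-5062)/(-56) = 34131*(-1/16865) + 5062*(-1/56) = -34131/16865 - 2531/28 = -43640983/472220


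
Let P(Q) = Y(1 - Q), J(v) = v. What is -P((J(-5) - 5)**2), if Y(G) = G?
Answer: 99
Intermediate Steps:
P(Q) = 1 - Q
-P((J(-5) - 5)**2) = -(1 - (-5 - 5)**2) = -(1 - 1*(-10)**2) = -(1 - 1*100) = -(1 - 100) = -1*(-99) = 99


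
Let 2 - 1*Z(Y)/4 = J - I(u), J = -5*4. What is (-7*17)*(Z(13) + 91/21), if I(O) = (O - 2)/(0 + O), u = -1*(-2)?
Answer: -32963/3 ≈ -10988.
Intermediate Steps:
J = -20
u = 2
I(O) = (-2 + O)/O
Z(Y) = 88 (Z(Y) = 8 - 4*(-20 - (-2 + 2)/2) = 8 - 4*(-20 - 0/2) = 8 - 4*(-20 - 1*0) = 8 - 4*(-20 + 0) = 8 - 4*(-20) = 8 + 80 = 88)
(-7*17)*(Z(13) + 91/21) = (-7*17)*(88 + 91/21) = -119*(88 + 91*(1/21)) = -119*(88 + 13/3) = -119*277/3 = -32963/3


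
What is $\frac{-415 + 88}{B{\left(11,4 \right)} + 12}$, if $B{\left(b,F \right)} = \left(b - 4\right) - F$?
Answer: $- \frac{109}{5} \approx -21.8$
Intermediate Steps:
$B{\left(b,F \right)} = -4 + b - F$ ($B{\left(b,F \right)} = \left(b - 4\right) - F = \left(-4 + b\right) - F = -4 + b - F$)
$\frac{-415 + 88}{B{\left(11,4 \right)} + 12} = \frac{-415 + 88}{\left(-4 + 11 - 4\right) + 12} = - \frac{327}{\left(-4 + 11 - 4\right) + 12} = - \frac{327}{3 + 12} = - \frac{327}{15} = \left(-327\right) \frac{1}{15} = - \frac{109}{5}$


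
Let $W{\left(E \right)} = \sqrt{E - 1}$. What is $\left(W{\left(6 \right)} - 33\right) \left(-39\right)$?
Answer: $1287 - 39 \sqrt{5} \approx 1199.8$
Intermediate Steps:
$W{\left(E \right)} = \sqrt{-1 + E}$
$\left(W{\left(6 \right)} - 33\right) \left(-39\right) = \left(\sqrt{-1 + 6} - 33\right) \left(-39\right) = \left(\sqrt{5} - 33\right) \left(-39\right) = \left(-33 + \sqrt{5}\right) \left(-39\right) = 1287 - 39 \sqrt{5}$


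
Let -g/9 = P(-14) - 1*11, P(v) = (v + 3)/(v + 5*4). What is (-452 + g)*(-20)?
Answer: 6730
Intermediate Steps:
P(v) = (3 + v)/(20 + v) (P(v) = (3 + v)/(v + 20) = (3 + v)/(20 + v))
g = 231/2 (g = -9*((3 - 14)/(20 - 14) - 1*11) = -9*(-11/6 - 11) = -9*(-77/6) = 231/2 ≈ 115.50)
(-452 + g)*(-20) = (-452 + 231/2)*(-20) = -673/2*(-20) = 6730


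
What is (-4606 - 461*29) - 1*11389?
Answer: -29364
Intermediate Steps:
(-4606 - 461*29) - 1*11389 = (-4606 - 13369) - 11389 = -17975 - 11389 = -29364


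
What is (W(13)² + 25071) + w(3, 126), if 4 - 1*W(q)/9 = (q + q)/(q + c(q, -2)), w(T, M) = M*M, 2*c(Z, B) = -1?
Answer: 25778499/625 ≈ 41246.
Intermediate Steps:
c(Z, B) = -½ (c(Z, B) = (½)*(-1) = -½)
w(T, M) = M²
W(q) = 36 - 18*q/(-½ + q) (W(q) = 36 - 9*(q + q)/(q - ½) = 36 - 9*2*q/(-½ + q) = 36 - 18*q/(-½ + q))
(W(13)² + 25071) + w(3, 126) = ((36*(-1 + 13)/(-1 + 2*13))² + 25071) + 126² = ((36*12/(-1 + 26))² + 25071) + 15876 = ((36*12/25)² + 25071) + 15876 = ((36*(1/25)*12)² + 25071) + 15876 = ((432/25)² + 25071) + 15876 = (186624/625 + 25071) + 15876 = 15855999/625 + 15876 = 25778499/625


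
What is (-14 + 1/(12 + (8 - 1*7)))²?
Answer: 32761/169 ≈ 193.85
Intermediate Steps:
(-14 + 1/(12 + (8 - 1*7)))² = (-14 + 1/(12 + (8 - 7)))² = (-14 + 1/(12 + 1))² = (-14 + 1/13)² = (-181/13)² = 32761/169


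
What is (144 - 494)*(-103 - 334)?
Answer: 152950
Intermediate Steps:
(144 - 494)*(-103 - 334) = -350*(-437) = 152950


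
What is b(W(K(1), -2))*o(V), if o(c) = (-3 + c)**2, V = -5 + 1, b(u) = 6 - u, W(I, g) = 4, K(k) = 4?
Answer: 98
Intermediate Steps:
V = -4
b(W(K(1), -2))*o(V) = (6 - 1*4)*(-3 - 4)**2 = (6 - 4)*(-7)**2 = 2*49 = 98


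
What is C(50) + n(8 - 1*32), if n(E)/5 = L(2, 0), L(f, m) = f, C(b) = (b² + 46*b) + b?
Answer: 4860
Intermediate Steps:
C(b) = b² + 47*b
n(E) = 10 (n(E) = 5*2 = 10)
C(50) + n(8 - 1*32) = 50*(47 + 50) + 10 = 50*97 + 10 = 4850 + 10 = 4860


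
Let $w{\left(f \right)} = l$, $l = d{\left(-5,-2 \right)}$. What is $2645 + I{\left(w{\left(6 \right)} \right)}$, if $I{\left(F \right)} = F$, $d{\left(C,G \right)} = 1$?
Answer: $2646$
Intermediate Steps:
$l = 1$
$w{\left(f \right)} = 1$
$2645 + I{\left(w{\left(6 \right)} \right)} = 2645 + 1 = 2646$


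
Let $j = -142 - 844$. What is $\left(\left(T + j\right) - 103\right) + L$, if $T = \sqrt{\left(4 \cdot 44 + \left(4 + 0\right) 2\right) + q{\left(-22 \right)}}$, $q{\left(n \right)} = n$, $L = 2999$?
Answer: $1910 + 9 \sqrt{2} \approx 1922.7$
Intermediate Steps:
$j = -986$
$T = 9 \sqrt{2}$ ($T = \sqrt{\left(4 \cdot 44 + \left(4 + 0\right) 2\right) - 22} = \sqrt{\left(176 + 4 \cdot 2\right) - 22} = \sqrt{\left(176 + 8\right) - 22} = \sqrt{184 - 22} = \sqrt{162} = 9 \sqrt{2} \approx 12.728$)
$\left(\left(T + j\right) - 103\right) + L = \left(\left(9 \sqrt{2} - 986\right) - 103\right) + 2999 = \left(\left(-986 + 9 \sqrt{2}\right) - 103\right) + 2999 = \left(-1089 + 9 \sqrt{2}\right) + 2999 = 1910 + 9 \sqrt{2}$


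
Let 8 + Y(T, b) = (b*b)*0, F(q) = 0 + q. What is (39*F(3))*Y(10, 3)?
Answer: -936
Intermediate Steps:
F(q) = q
Y(T, b) = -8 (Y(T, b) = -8 + (b*b)*0 = -8 + b²*0 = -8 + 0 = -8)
(39*F(3))*Y(10, 3) = (39*3)*(-8) = 117*(-8) = -936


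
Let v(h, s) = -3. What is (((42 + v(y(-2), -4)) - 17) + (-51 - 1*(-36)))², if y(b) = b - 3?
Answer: 49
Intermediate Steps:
y(b) = -3 + b
(((42 + v(y(-2), -4)) - 17) + (-51 - 1*(-36)))² = (((42 - 3) - 17) + (-51 - 1*(-36)))² = ((39 - 17) + (-51 + 36))² = (22 - 15)² = 7² = 49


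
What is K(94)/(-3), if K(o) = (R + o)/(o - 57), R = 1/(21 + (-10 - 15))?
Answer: -125/148 ≈ -0.84459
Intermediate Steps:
R = -¼ (R = 1/(21 - 25) = 1/(-4) = -¼ ≈ -0.25000)
K(o) = (-¼ + o)/(-57 + o) (K(o) = (-¼ + o)/(o - 57) = (-¼ + o)/(-57 + o))
K(94)/(-3) = ((-¼ + 94)/(-57 + 94))/(-3) = ((375/4)/37)*(-⅓) = ((1/37)*(375/4))*(-⅓) = (375/148)*(-⅓) = -125/148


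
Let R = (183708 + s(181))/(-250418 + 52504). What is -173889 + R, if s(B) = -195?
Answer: -34415251059/197914 ≈ -1.7389e+5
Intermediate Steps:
R = -183513/197914 (R = (183708 - 195)/(-250418 + 52504) = 183513/(-197914) = 183513*(-1/197914) = -183513/197914 ≈ -0.92724)
-173889 + R = -173889 - 183513/197914 = -34415251059/197914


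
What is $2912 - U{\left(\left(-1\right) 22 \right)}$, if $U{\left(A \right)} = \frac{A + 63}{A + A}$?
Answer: $\frac{128169}{44} \approx 2912.9$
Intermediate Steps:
$U{\left(A \right)} = \frac{63 + A}{2 A}$
$2912 - U{\left(\left(-1\right) 22 \right)} = 2912 - \frac{63 - 22}{2 \left(\left(-1\right) 22\right)} = 2912 - \frac{63 - 22}{2 \left(-22\right)} = 2912 - \frac{1}{2} \left(- \frac{1}{22}\right) 41 = 2912 - - \frac{41}{44} = 2912 + \frac{41}{44} = \frac{128169}{44}$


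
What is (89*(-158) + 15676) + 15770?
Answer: 17384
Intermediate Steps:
(89*(-158) + 15676) + 15770 = (-14062 + 15676) + 15770 = 1614 + 15770 = 17384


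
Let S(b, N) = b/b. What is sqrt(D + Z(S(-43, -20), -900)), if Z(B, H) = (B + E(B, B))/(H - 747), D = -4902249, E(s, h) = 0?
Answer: 2*I*sqrt(369385687758)/549 ≈ 2214.1*I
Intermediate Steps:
S(b, N) = 1
Z(B, H) = B/(-747 + H) (Z(B, H) = (B + 0)/(H - 747) = B/(-747 + H))
sqrt(D + Z(S(-43, -20), -900)) = sqrt(-4902249 + 1/(-747 - 900)) = sqrt(-4902249 + 1/(-1647)) = sqrt(-4902249 + 1*(-1/1647)) = sqrt(-4902249 - 1/1647) = sqrt(-8074004104/1647) = 2*I*sqrt(369385687758)/549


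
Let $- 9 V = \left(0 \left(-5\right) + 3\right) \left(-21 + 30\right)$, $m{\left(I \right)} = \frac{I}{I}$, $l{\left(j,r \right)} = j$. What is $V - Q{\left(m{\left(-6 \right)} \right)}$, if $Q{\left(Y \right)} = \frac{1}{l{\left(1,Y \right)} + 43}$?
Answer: $- \frac{133}{44} \approx -3.0227$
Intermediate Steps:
$m{\left(I \right)} = 1$
$Q{\left(Y \right)} = \frac{1}{44}$ ($Q{\left(Y \right)} = \frac{1}{1 + 43} = \frac{1}{44}$)
$V = -3$ ($V = - \frac{\left(0 \left(-5\right) + 3\right) \left(-21 + 30\right)}{9} = - \frac{\left(0 + 3\right) 9}{9} = - \frac{3 \cdot 9}{9} = \left(- \frac{1}{9}\right) 27 = -3$)
$V - Q{\left(m{\left(-6 \right)} \right)} = -3 - \frac{1}{44} = - \frac{133}{44}$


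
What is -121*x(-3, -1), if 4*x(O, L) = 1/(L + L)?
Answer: 121/8 ≈ 15.125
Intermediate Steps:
x(O, L) = 1/(8*L) (x(O, L) = 1/(4*(L + L)) = 1/(4*((2*L))) = (1/(2*L))/4 = 1/(8*L))
-121*x(-3, -1) = -121/(8*(-1)) = -121*(-1)/8 = -121*(-⅛) = 121/8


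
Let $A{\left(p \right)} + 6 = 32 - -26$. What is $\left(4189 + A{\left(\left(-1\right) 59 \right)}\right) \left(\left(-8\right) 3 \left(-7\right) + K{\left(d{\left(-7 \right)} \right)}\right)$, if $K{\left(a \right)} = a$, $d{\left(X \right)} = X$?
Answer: $682801$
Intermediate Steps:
$A{\left(p \right)} = 52$ ($A{\left(p \right)} = -6 + \left(32 - -26\right) = -6 + \left(32 + 26\right) = -6 + 58 = 52$)
$\left(4189 + A{\left(\left(-1\right) 59 \right)}\right) \left(\left(-8\right) 3 \left(-7\right) + K{\left(d{\left(-7 \right)} \right)}\right) = \left(4189 + 52\right) \left(\left(-8\right) 3 \left(-7\right) - 7\right) = 4241 \left(\left(-24\right) \left(-7\right) - 7\right) = 4241 \left(168 - 7\right) = 4241 \cdot 161 = 682801$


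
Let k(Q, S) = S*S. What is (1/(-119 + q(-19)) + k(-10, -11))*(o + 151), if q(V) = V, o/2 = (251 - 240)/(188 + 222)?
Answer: 86173217/4715 ≈ 18276.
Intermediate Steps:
k(Q, S) = S²
o = 11/205 (o = 2*((251 - 240)/(188 + 222)) = 2*(11/410) = 11/205 ≈ 0.053659)
(1/(-119 + q(-19)) + k(-10, -11))*(o + 151) = (1/(-119 - 19) + (-11)²)*(11/205 + 151) = (1/(-138) + 121)*(30966/205) = (-1/138 + 121)*(30966/205) = (16697/138)*(30966/205) = 86173217/4715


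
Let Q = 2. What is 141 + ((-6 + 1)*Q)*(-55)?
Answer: 691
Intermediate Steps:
141 + ((-6 + 1)*Q)*(-55) = 141 + ((-6 + 1)*2)*(-55) = 141 - 5*2*(-55) = 141 - 10*(-55) = 141 + 550 = 691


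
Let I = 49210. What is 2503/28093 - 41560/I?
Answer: -104437245/138245653 ≈ -0.75545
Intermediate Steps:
2503/28093 - 41560/I = 2503/28093 - 41560/49210 = 2503*(1/28093) - 41560*1/49210 = 2503/28093 - 4156/4921 = -104437245/138245653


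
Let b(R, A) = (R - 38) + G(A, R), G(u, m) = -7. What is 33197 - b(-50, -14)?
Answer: 33292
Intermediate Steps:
b(R, A) = -45 + R (b(R, A) = (R - 38) - 7 = (-38 + R) - 7 = -45 + R)
33197 - b(-50, -14) = 33197 - (-45 - 50) = 33197 - 1*(-95) = 33197 + 95 = 33292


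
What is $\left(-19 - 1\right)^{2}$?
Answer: $400$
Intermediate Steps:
$\left(-19 - 1\right)^{2} = \left(-20\right)^{2} = 400$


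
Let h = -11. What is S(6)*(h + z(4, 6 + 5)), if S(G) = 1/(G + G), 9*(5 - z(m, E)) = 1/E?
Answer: -595/1188 ≈ -0.50084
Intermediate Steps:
z(m, E) = 5 - 1/(9*E)
S(G) = 1/(2*G)
S(6)*(h + z(4, 6 + 5)) = ((½)/6)*(-11 + (5 - 1/(9*(6 + 5)))) = ((½)*(⅙))*(-11 + (5 - ⅑/11)) = (-11 + (5 - ⅑*1/11))/12 = (-11 + (5 - 1/99))/12 = (-11 + 494/99)/12 = (1/12)*(-595/99) = -595/1188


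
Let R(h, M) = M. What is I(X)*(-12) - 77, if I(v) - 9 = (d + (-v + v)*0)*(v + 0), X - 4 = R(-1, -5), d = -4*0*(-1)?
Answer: -185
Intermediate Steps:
d = 0 (d = 0*(-1) = 0)
X = -1 (X = 4 - 5 = -1)
I(v) = 9 (I(v) = 9 + (0 + (-v + v)*0)*(v + 0) = 9 + (0 + 0*0)*v = 9 + (0 + 0)*v = 9 + 0*v = 9 + 0 = 9)
I(X)*(-12) - 77 = 9*(-12) - 77 = -108 - 77 = -185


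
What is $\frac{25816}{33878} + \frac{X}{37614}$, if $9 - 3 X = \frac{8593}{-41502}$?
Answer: $\frac{60456813951301}{79328194338276} \approx 0.76211$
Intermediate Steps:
$X = \frac{382111}{124506}$ ($X = 3 - \frac{8593 \frac{1}{-41502}}{3} = 3 - \frac{8593 \left(- \frac{1}{41502}\right)}{3} = 3 - - \frac{8593}{124506} = 3 + \frac{8593}{124506} = \frac{382111}{124506} \approx 3.069$)
$\frac{25816}{33878} + \frac{X}{37614} = \frac{25816}{33878} + \frac{382111}{124506 \cdot 37614} = 25816 \cdot \frac{1}{33878} + \frac{382111}{124506} \cdot \frac{1}{37614} = \frac{12908}{16939} + \frac{382111}{4683168684} = \frac{60456813951301}{79328194338276}$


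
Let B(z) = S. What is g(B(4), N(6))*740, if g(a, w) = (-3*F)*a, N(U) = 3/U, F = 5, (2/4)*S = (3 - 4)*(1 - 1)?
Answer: 0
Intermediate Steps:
S = 0 (S = 2*((3 - 4)*(1 - 1)) = 2*(-1*0) = 2*0 = 0)
B(z) = 0
g(a, w) = -15*a (g(a, w) = (-3*5)*a = -15*a)
g(B(4), N(6))*740 = -15*0*740 = 0*740 = 0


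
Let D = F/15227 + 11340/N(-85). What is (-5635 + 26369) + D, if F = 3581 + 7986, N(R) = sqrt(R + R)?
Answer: 315728185/15227 - 1134*I*sqrt(170)/17 ≈ 20735.0 - 869.74*I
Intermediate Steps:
N(R) = sqrt(2)*sqrt(R) (N(R) = sqrt(2*R) = sqrt(2)*sqrt(R))
F = 11567
D = 11567/15227 - 1134*I*sqrt(170)/17 (D = 11567/15227 + 11340/((sqrt(2)*sqrt(-85))) = 11567*(1/15227) + 11340/((sqrt(2)*(I*sqrt(85)))) = 11567/15227 + 11340/((I*sqrt(170))) = 11567/15227 + 11340*(-I*sqrt(170)/170) = 11567/15227 - 1134*I*sqrt(170)/17 ≈ 0.75964 - 869.74*I)
(-5635 + 26369) + D = (-5635 + 26369) + (11567/15227 - 1134*I*sqrt(170)/17) = 20734 + (11567/15227 - 1134*I*sqrt(170)/17) = 315728185/15227 - 1134*I*sqrt(170)/17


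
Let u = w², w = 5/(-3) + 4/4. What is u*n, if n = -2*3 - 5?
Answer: -44/9 ≈ -4.8889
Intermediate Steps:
w = -⅔ (w = 5*(-⅓) + 4*(¼) = -5/3 + 1 = -⅔ ≈ -0.66667)
u = 4/9 (u = (-⅔)² = 4/9 ≈ 0.44444)
n = -11 (n = -6 - 5 = -11)
u*n = (4/9)*(-11) = -44/9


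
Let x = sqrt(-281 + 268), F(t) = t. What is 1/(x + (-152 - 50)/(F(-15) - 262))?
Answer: 55954/1038281 - 76729*I*sqrt(13)/1038281 ≈ 0.053891 - 0.26645*I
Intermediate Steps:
x = I*sqrt(13) (x = sqrt(-13) = I*sqrt(13) ≈ 3.6056*I)
1/(x + (-152 - 50)/(F(-15) - 262)) = 1/(I*sqrt(13) + (-152 - 50)/(-15 - 262)) = 1/(I*sqrt(13) - 202/(-277)) = 1/(I*sqrt(13) - 202*(-1/277)) = 1/(I*sqrt(13) + 202/277) = 1/(202/277 + I*sqrt(13))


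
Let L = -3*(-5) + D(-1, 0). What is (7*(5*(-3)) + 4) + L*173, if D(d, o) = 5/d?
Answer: 1629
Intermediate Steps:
L = 10 (L = -3*(-5) + 5/(-1) = 15 + 5*(-1) = 15 - 5 = 10)
(7*(5*(-3)) + 4) + L*173 = (7*(5*(-3)) + 4) + 10*173 = (7*(-15) + 4) + 1730 = (-105 + 4) + 1730 = -101 + 1730 = 1629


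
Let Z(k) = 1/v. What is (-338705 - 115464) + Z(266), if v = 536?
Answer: -243434583/536 ≈ -4.5417e+5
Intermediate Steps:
Z(k) = 1/536
(-338705 - 115464) + Z(266) = (-338705 - 115464) + 1/536 = -454169 + 1/536 = -243434583/536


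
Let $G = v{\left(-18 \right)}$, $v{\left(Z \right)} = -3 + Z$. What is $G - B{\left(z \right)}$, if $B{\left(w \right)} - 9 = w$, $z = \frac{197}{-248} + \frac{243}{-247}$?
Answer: $- \frac{1728757}{61256} \approx -28.222$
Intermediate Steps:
$z = - \frac{108923}{61256}$ ($z = 197 \left(- \frac{1}{248}\right) + 243 \left(- \frac{1}{247}\right) = - \frac{197}{248} - \frac{243}{247} = - \frac{108923}{61256} \approx -1.7782$)
$B{\left(w \right)} = 9 + w$
$G = -21$ ($G = -3 - 18 = -21$)
$G - B{\left(z \right)} = -21 - \left(9 - \frac{108923}{61256}\right) = -21 - \frac{442381}{61256} = - \frac{1728757}{61256}$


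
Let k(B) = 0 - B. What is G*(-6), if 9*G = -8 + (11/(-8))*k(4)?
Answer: 5/3 ≈ 1.6667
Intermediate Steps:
k(B) = -B
G = -5/18 (G = (-8 + (11/(-8))*(-1*4))/9 = (-8 + (11*(-1/8))*(-4))/9 = (-8 - 11/8*(-4))/9 = (-8 + 11/2)/9 = (1/9)*(-5/2) = -5/18 ≈ -0.27778)
G*(-6) = -5/18*(-6) = 5/3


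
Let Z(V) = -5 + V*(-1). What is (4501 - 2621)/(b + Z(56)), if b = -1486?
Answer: -1880/1547 ≈ -1.2153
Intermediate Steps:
Z(V) = -5 - V
(4501 - 2621)/(b + Z(56)) = (4501 - 2621)/(-1486 + (-5 - 1*56)) = 1880/(-1486 + (-5 - 56)) = 1880/(-1486 - 61) = 1880/(-1547) = 1880*(-1/1547) = -1880/1547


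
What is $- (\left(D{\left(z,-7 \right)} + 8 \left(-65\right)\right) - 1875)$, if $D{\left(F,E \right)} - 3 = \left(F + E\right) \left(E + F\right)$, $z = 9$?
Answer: $2388$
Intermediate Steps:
$D{\left(F,E \right)} = 3 + \left(E + F\right)^{2}$ ($D{\left(F,E \right)} = 3 + \left(F + E\right) \left(E + F\right) = 3 + \left(E + F\right) \left(E + F\right) = 3 + \left(E + F\right)^{2}$)
$- (\left(D{\left(z,-7 \right)} + 8 \left(-65\right)\right) - 1875) = - (\left(\left(3 + \left(-7 + 9\right)^{2}\right) + 8 \left(-65\right)\right) - 1875) = - (\left(\left(3 + 2^{2}\right) - 520\right) - 1875) = - (\left(\left(3 + 4\right) - 520\right) - 1875) = - (\left(7 - 520\right) - 1875) = - (-513 - 1875) = \left(-1\right) \left(-2388\right) = 2388$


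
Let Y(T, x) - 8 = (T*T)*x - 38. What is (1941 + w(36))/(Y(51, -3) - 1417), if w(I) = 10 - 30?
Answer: -1921/9250 ≈ -0.20768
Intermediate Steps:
w(I) = -20
Y(T, x) = -30 + x*T² (Y(T, x) = 8 + ((T*T)*x - 38) = 8 + (T²*x - 38) = 8 + (x*T² - 38) = 8 + (-38 + x*T²) = -30 + x*T²)
(1941 + w(36))/(Y(51, -3) - 1417) = (1941 - 20)/((-30 - 3*51²) - 1417) = 1921/((-30 - 3*2601) - 1417) = 1921/((-30 - 7803) - 1417) = 1921/(-7833 - 1417) = 1921/(-9250) = 1921*(-1/9250) = -1921/9250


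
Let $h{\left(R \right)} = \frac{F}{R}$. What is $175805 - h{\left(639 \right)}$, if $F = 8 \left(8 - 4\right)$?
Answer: $\frac{112339363}{639} \approx 1.7581 \cdot 10^{5}$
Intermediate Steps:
$F = 32$ ($F = 8 \cdot 4 = 32$)
$h{\left(R \right)} = \frac{32}{R}$
$175805 - h{\left(639 \right)} = 175805 - \frac{32}{639} = \frac{112339363}{639}$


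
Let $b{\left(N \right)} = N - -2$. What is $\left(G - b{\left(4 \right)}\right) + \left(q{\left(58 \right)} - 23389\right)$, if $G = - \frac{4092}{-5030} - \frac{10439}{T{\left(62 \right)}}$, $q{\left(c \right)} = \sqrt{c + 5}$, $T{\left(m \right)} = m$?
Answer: $- \frac{3674109583}{155930} + 3 \sqrt{7} \approx -23555.0$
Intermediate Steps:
$q{\left(c \right)} = \sqrt{5 + c}$
$b{\left(N \right)} = 2 + N$ ($b{\left(N \right)} = N + 2 = 2 + N$)
$G = - \frac{26127233}{155930}$ ($G = - \frac{4092}{-5030} - \frac{10439}{62} = \left(-4092\right) \left(- \frac{1}{5030}\right) - \frac{10439}{62} = \frac{2046}{2515} - \frac{10439}{62} = - \frac{26127233}{155930} \approx -167.56$)
$\left(G - b{\left(4 \right)}\right) + \left(q{\left(58 \right)} - 23389\right) = \left(- \frac{26127233}{155930} - \left(2 + 4\right)\right) - \left(23389 - \sqrt{5 + 58}\right) = \left(- \frac{26127233}{155930} - 6\right) - \left(23389 - \sqrt{63}\right) = \left(- \frac{26127233}{155930} - 6\right) - \left(23389 - 3 \sqrt{7}\right) = - \frac{27062813}{155930} - \left(23389 - 3 \sqrt{7}\right) = - \frac{3674109583}{155930} + 3 \sqrt{7}$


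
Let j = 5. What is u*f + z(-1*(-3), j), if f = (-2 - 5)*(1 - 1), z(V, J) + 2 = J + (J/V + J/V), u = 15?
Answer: 19/3 ≈ 6.3333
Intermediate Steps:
z(V, J) = -2 + J + 2*J/V (z(V, J) = -2 + (J + (J/V + J/V)) = -2 + (J + 2*J/V) = -2 + J + 2*J/V)
f = 0 (f = -7*0 = 0)
u*f + z(-1*(-3), j) = 15*0 + (-2 + 5 + 2*5/(-1*(-3))) = 0 + (-2 + 5 + 2*5/3) = 0 + (-2 + 5 + 2*5*(⅓)) = 0 + (-2 + 5 + 10/3) = 0 + 19/3 = 19/3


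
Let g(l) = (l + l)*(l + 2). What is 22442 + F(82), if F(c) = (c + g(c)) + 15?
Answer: 36315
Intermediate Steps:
g(l) = 2*l*(2 + l) (g(l) = (2*l)*(2 + l) = 2*l*(2 + l))
F(c) = 15 + c + 2*c*(2 + c) (F(c) = (c + 2*c*(2 + c)) + 15 = 15 + c + 2*c*(2 + c))
22442 + F(82) = 22442 + (15 + 82 + 2*82*(2 + 82)) = 22442 + (15 + 82 + 2*82*84) = 22442 + (15 + 82 + 13776) = 22442 + 13873 = 36315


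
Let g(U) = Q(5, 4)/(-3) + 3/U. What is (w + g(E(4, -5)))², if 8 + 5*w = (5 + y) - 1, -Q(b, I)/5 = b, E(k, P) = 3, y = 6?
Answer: 21316/225 ≈ 94.738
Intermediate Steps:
Q(b, I) = -5*b
g(U) = 25/3 + 3/U (g(U) = -5*5/(-3) + 3/U = -25*(-⅓) + 3/U = 25/3 + 3/U)
w = ⅖ (w = -8/5 + ((5 + 6) - 1)/5 = -8/5 + (11 - 1)/5 = -8/5 + (⅕)*10 = -8/5 + 2 = ⅖ ≈ 0.40000)
(w + g(E(4, -5)))² = (⅖ + (25/3 + 3/3))² = (⅖ + (25/3 + 3*(⅓)))² = (⅖ + (25/3 + 1))² = (⅖ + 28/3)² = (146/15)² = 21316/225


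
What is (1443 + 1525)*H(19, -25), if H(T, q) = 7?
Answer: 20776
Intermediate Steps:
(1443 + 1525)*H(19, -25) = (1443 + 1525)*7 = 2968*7 = 20776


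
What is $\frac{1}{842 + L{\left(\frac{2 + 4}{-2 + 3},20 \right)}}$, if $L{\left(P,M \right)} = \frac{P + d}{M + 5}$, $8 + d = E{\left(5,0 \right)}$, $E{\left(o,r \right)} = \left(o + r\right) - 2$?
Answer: $\frac{25}{21051} \approx 0.0011876$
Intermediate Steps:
$E{\left(o,r \right)} = -2 + o + r$
$d = -5$ ($d = -8 + \left(-2 + 5 + 0\right) = -8 + 3 = -5$)
$L{\left(P,M \right)} = \frac{-5 + P}{5 + M}$ ($L{\left(P,M \right)} = \frac{P - 5}{M + 5} = \frac{-5 + P}{5 + M}$)
$\frac{1}{842 + L{\left(\frac{2 + 4}{-2 + 3},20 \right)}} = \frac{1}{842 + \frac{-5 + \frac{2 + 4}{-2 + 3}}{5 + 20}} = \frac{1}{842 + \frac{-5 + \frac{6}{1}}{25}} = \frac{1}{842 + \frac{-5 + 6 \cdot 1}{25}} = \frac{1}{842 + \frac{-5 + 6}{25}} = \frac{1}{842 + \frac{1}{25} \cdot 1} = \frac{1}{842 + \frac{1}{25}} = \frac{1}{\frac{21051}{25}} = \frac{25}{21051}$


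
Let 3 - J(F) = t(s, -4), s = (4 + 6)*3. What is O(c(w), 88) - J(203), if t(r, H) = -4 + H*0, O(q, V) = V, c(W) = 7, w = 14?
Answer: 81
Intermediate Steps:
s = 30 (s = 10*3 = 30)
t(r, H) = -4 (t(r, H) = -4 + 0 = -4)
J(F) = 7 (J(F) = 3 - 1*(-4) = 3 + 4 = 7)
O(c(w), 88) - J(203) = 88 - 1*7 = 88 - 7 = 81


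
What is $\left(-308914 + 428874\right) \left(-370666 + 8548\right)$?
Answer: $-43439675280$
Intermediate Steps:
$\left(-308914 + 428874\right) \left(-370666 + 8548\right) = 119960 \left(-362118\right) = -43439675280$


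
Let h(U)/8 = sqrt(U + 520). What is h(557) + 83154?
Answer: 83154 + 8*sqrt(1077) ≈ 83417.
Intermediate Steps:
h(U) = 8*sqrt(520 + U) (h(U) = 8*sqrt(U + 520) = 8*sqrt(520 + U))
h(557) + 83154 = 8*sqrt(520 + 557) + 83154 = 8*sqrt(1077) + 83154 = 83154 + 8*sqrt(1077)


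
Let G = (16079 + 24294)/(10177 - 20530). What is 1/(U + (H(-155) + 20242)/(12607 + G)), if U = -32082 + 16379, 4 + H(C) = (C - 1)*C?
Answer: -65239949/1024232989370 ≈ -6.3696e-5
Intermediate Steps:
H(C) = -4 + C*(-1 + C) (H(C) = -4 + (C - 1)*C = -4 + (-1 + C)*C = -4 + C*(-1 + C))
G = -40373/10353 (G = 40373/(-10353) = 40373*(-1/10353) = -40373/10353 ≈ -3.8996)
U = -15703
1/(U + (H(-155) + 20242)/(12607 + G)) = 1/(-15703 + ((-4 + (-155)² - 1*(-155)) + 20242)/(12607 - 40373/10353)) = 1/(-15703 + ((-4 + 24025 + 155) + 20242)/(130479898/10353)) = 1/(-15703 + (24176 + 20242)*(10353/130479898)) = 1/(-15703 + 44418*(10353/130479898)) = 1/(-15703 + 229929777/65239949) = 1/(-1024232989370/65239949) = -65239949/1024232989370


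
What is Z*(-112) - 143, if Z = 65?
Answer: -7423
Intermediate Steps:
Z*(-112) - 143 = 65*(-112) - 143 = -7280 - 143 = -7423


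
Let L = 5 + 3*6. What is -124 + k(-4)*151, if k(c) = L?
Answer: 3349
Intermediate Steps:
L = 23 (L = 5 + 18 = 23)
k(c) = 23
-124 + k(-4)*151 = -124 + 23*151 = -124 + 3473 = 3349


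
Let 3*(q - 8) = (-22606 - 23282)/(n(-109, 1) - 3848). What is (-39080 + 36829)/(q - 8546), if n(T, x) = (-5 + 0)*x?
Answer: 8673103/32881618 ≈ 0.26377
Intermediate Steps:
n(T, x) = -5*x
q = 46120/3853 (q = 8 + ((-22606 - 23282)/(-5*1 - 3848))/3 = 8 + (-45888/(-5 - 3848))/3 = 8 + (-45888/(-3853))/3 = 8 + (-45888*(-1/3853))/3 = 8 + (⅓)*(45888/3853) = 8 + 15296/3853 = 46120/3853 ≈ 11.970)
(-39080 + 36829)/(q - 8546) = (-39080 + 36829)/(46120/3853 - 8546) = -2251/(-32881618/3853) = -2251*(-3853/32881618) = 8673103/32881618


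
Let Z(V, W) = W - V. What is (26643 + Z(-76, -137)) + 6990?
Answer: 33572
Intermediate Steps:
(26643 + Z(-76, -137)) + 6990 = (26643 + (-137 - 1*(-76))) + 6990 = (26643 + (-137 + 76)) + 6990 = (26643 - 61) + 6990 = 26582 + 6990 = 33572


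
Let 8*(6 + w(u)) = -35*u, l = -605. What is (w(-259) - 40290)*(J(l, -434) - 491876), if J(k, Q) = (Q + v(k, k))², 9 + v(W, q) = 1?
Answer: 11612262392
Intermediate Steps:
v(W, q) = -8 (v(W, q) = -9 + 1 = -8)
w(u) = -6 - 35*u/8 (w(u) = -6 + (-35*u)/8 = -6 - 35*u/8)
J(k, Q) = (-8 + Q)² (J(k, Q) = (Q - 8)² = (-8 + Q)²)
(w(-259) - 40290)*(J(l, -434) - 491876) = ((-6 - 35/8*(-259)) - 40290)*((-8 - 434)² - 491876) = ((-6 + 9065/8) - 40290)*((-442)² - 491876) = (9017/8 - 40290)*(195364 - 491876) = -313303/8*(-296512) = 11612262392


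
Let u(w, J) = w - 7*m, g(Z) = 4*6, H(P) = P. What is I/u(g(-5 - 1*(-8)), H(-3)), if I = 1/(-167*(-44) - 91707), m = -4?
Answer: -1/4386668 ≈ -2.2796e-7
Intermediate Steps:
g(Z) = 24
u(w, J) = 28 + w (u(w, J) = w - 7*(-4) = w + 28 = 28 + w)
I = -1/84359 (I = 1/(7348 - 91707) = 1/(-84359) = -1/84359 ≈ -1.1854e-5)
I/u(g(-5 - 1*(-8)), H(-3)) = -1/(84359*(28 + 24)) = -1/84359/52 = -1/84359*1/52 = -1/4386668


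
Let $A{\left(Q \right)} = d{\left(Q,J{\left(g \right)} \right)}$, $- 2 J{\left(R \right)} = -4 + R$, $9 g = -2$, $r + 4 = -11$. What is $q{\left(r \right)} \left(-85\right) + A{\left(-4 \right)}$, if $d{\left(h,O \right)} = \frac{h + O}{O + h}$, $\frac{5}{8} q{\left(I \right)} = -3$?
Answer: $409$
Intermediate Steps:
$r = -15$ ($r = -4 - 11 = -15$)
$g = - \frac{2}{9}$ ($g = \frac{1}{9} \left(-2\right) = - \frac{2}{9} \approx -0.22222$)
$q{\left(I \right)} = - \frac{24}{5}$ ($q{\left(I \right)} = \frac{8}{5} \left(-3\right) = - \frac{24}{5}$)
$J{\left(R \right)} = 2 - \frac{R}{2}$ ($J{\left(R \right)} = - \frac{-4 + R}{2} = 2 - \frac{R}{2}$)
$d{\left(h,O \right)} = 1$ ($d{\left(h,O \right)} = \frac{O + h}{O + h} = 1$)
$A{\left(Q \right)} = 1$
$q{\left(r \right)} \left(-85\right) + A{\left(-4 \right)} = \left(- \frac{24}{5}\right) \left(-85\right) + 1 = 408 + 1 = 409$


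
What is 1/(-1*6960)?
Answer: -1/6960 ≈ -0.00014368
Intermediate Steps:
1/(-1*6960) = 1/(-6960) = -1/6960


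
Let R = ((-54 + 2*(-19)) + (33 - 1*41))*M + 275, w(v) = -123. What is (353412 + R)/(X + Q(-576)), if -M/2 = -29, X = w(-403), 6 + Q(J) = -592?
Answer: -347887/721 ≈ -482.51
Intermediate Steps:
Q(J) = -598 (Q(J) = -6 - 592 = -598)
X = -123
M = 58 (M = -2*(-29) = 58)
R = -5525 (R = ((-54 + 2*(-19)) + (33 - 1*41))*58 + 275 = ((-54 - 38) + (33 - 41))*58 + 275 = (-92 - 8)*58 + 275 = -100*58 + 275 = -5800 + 275 = -5525)
(353412 + R)/(X + Q(-576)) = (353412 - 5525)/(-123 - 598) = 347887/(-721) = 347887*(-1/721) = -347887/721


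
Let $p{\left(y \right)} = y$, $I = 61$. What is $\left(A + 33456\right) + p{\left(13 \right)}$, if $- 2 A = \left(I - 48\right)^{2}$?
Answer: $\frac{66769}{2} \approx 33385.0$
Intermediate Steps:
$A = - \frac{169}{2}$ ($A = - \frac{\left(61 - 48\right)^{2}}{2} = - \frac{13^{2}}{2} = \left(- \frac{1}{2}\right) 169 = - \frac{169}{2} \approx -84.5$)
$\left(A + 33456\right) + p{\left(13 \right)} = \left(- \frac{169}{2} + 33456\right) + 13 = \frac{66743}{2} + 13 = \frac{66769}{2}$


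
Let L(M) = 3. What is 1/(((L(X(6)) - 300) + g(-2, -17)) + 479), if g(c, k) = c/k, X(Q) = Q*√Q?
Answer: 17/3096 ≈ 0.0054910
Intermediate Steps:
X(Q) = Q^(3/2)
1/(((L(X(6)) - 300) + g(-2, -17)) + 479) = 1/(((3 - 300) - 2/(-17)) + 479) = 1/((-297 - 2*(-1/17)) + 479) = 1/((-297 + 2/17) + 479) = 1/(-5047/17 + 479) = 1/(3096/17) = 17/3096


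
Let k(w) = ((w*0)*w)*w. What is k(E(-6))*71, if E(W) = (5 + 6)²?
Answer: 0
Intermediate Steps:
E(W) = 121 (E(W) = 11² = 121)
k(w) = 0 (k(w) = (0*w)*w = 0*w = 0)
k(E(-6))*71 = 0*71 = 0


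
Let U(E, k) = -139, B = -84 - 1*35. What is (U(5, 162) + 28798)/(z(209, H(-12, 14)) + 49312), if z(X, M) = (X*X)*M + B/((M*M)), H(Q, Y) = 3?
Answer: 257931/1623076 ≈ 0.15892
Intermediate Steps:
B = -119 (B = -84 - 35 = -119)
z(X, M) = -119/M² + M*X² (z(X, M) = (X*X)*M - 119/M² = X²*M - 119/M² = M*X² - 119/M² = -119/M² + M*X²)
(U(5, 162) + 28798)/(z(209, H(-12, 14)) + 49312) = (-139 + 28798)/((-119/3² + 3*209²) + 49312) = 28659/((-119*⅑ + 3*43681) + 49312) = 28659/((-119/9 + 131043) + 49312) = 28659/(1179268/9 + 49312) = 28659/(1623076/9) = 28659*(9/1623076) = 257931/1623076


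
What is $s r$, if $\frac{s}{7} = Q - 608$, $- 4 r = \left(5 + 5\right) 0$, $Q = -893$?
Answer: $0$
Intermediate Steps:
$r = 0$ ($r = - \frac{\left(5 + 5\right) 0}{4} = - \frac{10 \cdot 0}{4} = \left(- \frac{1}{4}\right) 0 = 0$)
$s = -10507$ ($s = 7 \left(-893 - 608\right) = 7 \left(-1501\right) = -10507$)
$s r = \left(-10507\right) 0 = 0$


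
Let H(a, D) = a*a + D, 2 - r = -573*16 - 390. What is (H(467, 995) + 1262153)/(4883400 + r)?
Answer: 1481237/4892960 ≈ 0.30273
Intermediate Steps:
r = 9560 (r = 2 - (-573*16 - 390) = 2 - (-9168 - 390) = 2 - 1*(-9558) = 2 + 9558 = 9560)
H(a, D) = D + a**2 (H(a, D) = a**2 + D = D + a**2)
(H(467, 995) + 1262153)/(4883400 + r) = ((995 + 467**2) + 1262153)/(4883400 + 9560) = ((995 + 218089) + 1262153)/4892960 = (219084 + 1262153)*(1/4892960) = 1481237*(1/4892960) = 1481237/4892960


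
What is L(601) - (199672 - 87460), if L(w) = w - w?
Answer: -112212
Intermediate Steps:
L(w) = 0
L(601) - (199672 - 87460) = 0 - (199672 - 87460) = 0 - 1*112212 = 0 - 112212 = -112212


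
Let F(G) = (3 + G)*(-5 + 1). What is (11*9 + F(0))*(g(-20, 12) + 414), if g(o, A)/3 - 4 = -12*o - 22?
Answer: 93960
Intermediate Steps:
F(G) = -12 - 4*G (F(G) = (3 + G)*(-4) = -12 - 4*G)
g(o, A) = -54 - 36*o (g(o, A) = 12 + 3*(-12*o - 22) = 12 + 3*(-22 - 12*o) = 12 + (-66 - 36*o) = -54 - 36*o)
(11*9 + F(0))*(g(-20, 12) + 414) = (11*9 + (-12 - 4*0))*((-54 - 36*(-20)) + 414) = (99 + (-12 + 0))*((-54 + 720) + 414) = (99 - 12)*(666 + 414) = 87*1080 = 93960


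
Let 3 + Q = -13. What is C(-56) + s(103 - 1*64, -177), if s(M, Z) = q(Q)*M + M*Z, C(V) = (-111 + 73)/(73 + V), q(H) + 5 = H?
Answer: -131312/17 ≈ -7724.2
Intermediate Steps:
Q = -16 (Q = -3 - 13 = -16)
q(H) = -5 + H
C(V) = -38/(73 + V)
s(M, Z) = -21*M + M*Z (s(M, Z) = (-5 - 16)*M + M*Z = -21*M + M*Z)
C(-56) + s(103 - 1*64, -177) = -38/(73 - 56) + (103 - 1*64)*(-21 - 177) = -38/17 + (103 - 64)*(-198) = -38*1/17 + 39*(-198) = -38/17 - 7722 = -131312/17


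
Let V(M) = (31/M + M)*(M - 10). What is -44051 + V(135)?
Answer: -732977/27 ≈ -27147.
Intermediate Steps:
V(M) = (-10 + M)*(M + 31/M) (V(M) = (M + 31/M)*(-10 + M) = (-10 + M)*(M + 31/M))
-44051 + V(135) = -44051 + (31 + 135² - 310/135 - 10*135) = -44051 + (31 + 18225 - 310*1/135 - 1350) = -44051 + (31 + 18225 - 62/27 - 1350) = -44051 + 456400/27 = -732977/27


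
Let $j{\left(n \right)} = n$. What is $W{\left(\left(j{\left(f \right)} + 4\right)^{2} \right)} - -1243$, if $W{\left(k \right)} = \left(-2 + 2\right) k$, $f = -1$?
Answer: $1243$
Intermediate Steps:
$W{\left(k \right)} = 0$ ($W{\left(k \right)} = 0 k = 0$)
$W{\left(\left(j{\left(f \right)} + 4\right)^{2} \right)} - -1243 = 0 - -1243 = 0 + 1243 = 1243$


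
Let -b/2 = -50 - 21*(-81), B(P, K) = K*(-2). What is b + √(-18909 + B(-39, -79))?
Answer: -3302 + I*√18751 ≈ -3302.0 + 136.93*I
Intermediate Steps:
B(P, K) = -2*K
b = -3302 (b = -2*(-50 - 21*(-81)) = -2*(-50 + 1701) = -2*1651 = -3302)
b + √(-18909 + B(-39, -79)) = -3302 + √(-18909 - 2*(-79)) = -3302 + √(-18909 + 158) = -3302 + √(-18751) = -3302 + I*√18751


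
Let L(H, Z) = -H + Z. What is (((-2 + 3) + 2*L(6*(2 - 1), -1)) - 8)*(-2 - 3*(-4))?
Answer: -210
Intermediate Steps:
L(H, Z) = Z - H
(((-2 + 3) + 2*L(6*(2 - 1), -1)) - 8)*(-2 - 3*(-4)) = (((-2 + 3) + 2*(-1 - 6*(2 - 1))) - 8)*(-2 - 3*(-4)) = ((1 + 2*(-1 - 6)) - 8)*(-2 + 12) = ((1 + 2*(-1 - 1*6)) - 8)*10 = ((1 + 2*(-1 - 6)) - 8)*10 = ((1 + 2*(-7)) - 8)*10 = ((1 - 14) - 8)*10 = (-13 - 8)*10 = -21*10 = -210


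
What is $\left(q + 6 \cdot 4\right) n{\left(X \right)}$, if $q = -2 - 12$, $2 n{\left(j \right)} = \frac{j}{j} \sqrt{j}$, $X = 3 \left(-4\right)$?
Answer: $10 i \sqrt{3} \approx 17.32 i$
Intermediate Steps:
$X = -12$
$n{\left(j \right)} = \frac{\sqrt{j}}{2}$ ($n{\left(j \right)} = \frac{\frac{j}{j} \sqrt{j}}{2} = \frac{1 \sqrt{j}}{2} = \frac{\sqrt{j}}{2}$)
$q = -14$ ($q = -2 - 12 = -14$)
$\left(q + 6 \cdot 4\right) n{\left(X \right)} = \left(-14 + 6 \cdot 4\right) \frac{\sqrt{-12}}{2} = \left(-14 + 24\right) \frac{2 i \sqrt{3}}{2} = 10 i \sqrt{3}$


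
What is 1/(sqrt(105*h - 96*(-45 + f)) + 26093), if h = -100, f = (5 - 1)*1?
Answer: 26093/680851213 - 2*I*sqrt(1641)/680851213 ≈ 3.8324e-5 - 1.19e-7*I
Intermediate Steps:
f = 4 (f = 4*1 = 4)
1/(sqrt(105*h - 96*(-45 + f)) + 26093) = 1/(sqrt(105*(-100) - 96*(-45 + 4)) + 26093) = 1/(sqrt(-10500 - 96*(-41)) + 26093) = 1/(sqrt(-10500 + 3936) + 26093) = 1/(sqrt(-6564) + 26093) = 1/(2*I*sqrt(1641) + 26093) = 1/(26093 + 2*I*sqrt(1641))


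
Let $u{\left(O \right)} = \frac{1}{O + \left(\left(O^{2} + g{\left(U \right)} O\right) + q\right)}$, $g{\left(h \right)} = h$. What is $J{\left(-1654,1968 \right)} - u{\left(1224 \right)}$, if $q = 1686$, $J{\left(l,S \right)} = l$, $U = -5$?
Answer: $- \frac{2472673765}{1494966} \approx -1654.0$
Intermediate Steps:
$u{\left(O \right)} = \frac{1}{1686 + O^{2} - 4 O}$ ($u{\left(O \right)} = \frac{1}{O + \left(\left(O^{2} - 5 O\right) + 1686\right)} = \frac{1}{O + \left(1686 + O^{2} - 5 O\right)} = \frac{1}{1686 + O^{2} - 4 O}$)
$J{\left(-1654,1968 \right)} - u{\left(1224 \right)} = -1654 - \frac{1}{1686 + 1224^{2} - 4896} = -1654 - \frac{1}{1686 + 1498176 - 4896} = -1654 - \frac{1}{1494966} = - \frac{2472673765}{1494966}$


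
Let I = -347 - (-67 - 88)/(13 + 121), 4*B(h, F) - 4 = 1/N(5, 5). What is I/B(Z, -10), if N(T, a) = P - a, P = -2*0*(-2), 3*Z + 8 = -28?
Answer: -463430/1273 ≈ -364.05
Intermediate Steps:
Z = -12 (Z = -8/3 + (1/3)*(-28) = -8/3 - 28/3 = -12)
P = 0 (P = 0*(-2) = 0)
N(T, a) = -a (N(T, a) = 0 - a = -a)
B(h, F) = 19/20 (B(h, F) = 1 + 1/(4*((-1*5))) = 1 + (1/4)/(-5) = 1 + (1/4)*(-1/5) = 1 - 1/20 = 19/20)
I = -46343/134 (I = -347 - (-155)/134 = -347 - 1*(-155/134) = -347 + 155/134 = -46343/134 ≈ -345.84)
I/B(Z, -10) = -46343/(134*19/20) = -46343/134*20/19 = -463430/1273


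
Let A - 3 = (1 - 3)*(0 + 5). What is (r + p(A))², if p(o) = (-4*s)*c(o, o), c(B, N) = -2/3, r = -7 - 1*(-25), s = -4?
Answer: 484/9 ≈ 53.778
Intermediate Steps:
r = 18 (r = -7 + 25 = 18)
A = -7 (A = 3 + (1 - 3)*(0 + 5) = 3 - 2*5 = 3 - 10 = -7)
c(B, N) = -⅔ (c(B, N) = -2*⅓ = -⅔)
p(o) = -32/3 (p(o) = -4*(-4)*(-⅔) = 16*(-⅔) = -32/3)
(r + p(A))² = (18 - 32/3)² = (22/3)² = 484/9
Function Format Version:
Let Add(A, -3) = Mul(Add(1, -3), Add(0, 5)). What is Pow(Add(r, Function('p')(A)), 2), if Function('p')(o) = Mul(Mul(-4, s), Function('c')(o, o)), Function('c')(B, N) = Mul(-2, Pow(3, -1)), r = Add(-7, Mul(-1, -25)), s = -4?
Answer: Rational(484, 9) ≈ 53.778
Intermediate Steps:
r = 18 (r = Add(-7, 25) = 18)
A = -7 (A = Add(3, Mul(Add(1, -3), Add(0, 5))) = Add(3, Mul(-2, 5)) = Add(3, -10) = -7)
Function('c')(B, N) = Rational(-2, 3) (Function('c')(B, N) = Mul(-2, Rational(1, 3)) = Rational(-2, 3))
Function('p')(o) = Rational(-32, 3) (Function('p')(o) = Mul(Mul(-4, -4), Rational(-2, 3)) = Mul(16, Rational(-2, 3)) = Rational(-32, 3))
Pow(Add(r, Function('p')(A)), 2) = Pow(Add(18, Rational(-32, 3)), 2) = Pow(Rational(22, 3), 2) = Rational(484, 9)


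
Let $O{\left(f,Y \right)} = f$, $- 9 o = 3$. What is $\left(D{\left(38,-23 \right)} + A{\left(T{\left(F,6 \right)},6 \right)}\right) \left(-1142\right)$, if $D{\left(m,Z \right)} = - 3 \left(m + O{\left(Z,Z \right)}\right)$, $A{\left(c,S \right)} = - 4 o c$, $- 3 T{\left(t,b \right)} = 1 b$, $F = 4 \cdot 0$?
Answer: $\frac{163306}{3} \approx 54435.0$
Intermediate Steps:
$o = - \frac{1}{3}$ ($o = \left(- \frac{1}{9}\right) 3 = - \frac{1}{3} \approx -0.33333$)
$F = 0$
$T{\left(t,b \right)} = - \frac{b}{3}$ ($T{\left(t,b \right)} = - \frac{1 b}{3} = - \frac{b}{3}$)
$A{\left(c,S \right)} = \frac{4 c}{3}$ ($A{\left(c,S \right)} = \left(-4\right) \left(- \frac{1}{3}\right) c = \frac{4 c}{3}$)
$D{\left(m,Z \right)} = - 3 Z - 3 m$ ($D{\left(m,Z \right)} = - 3 \left(m + Z\right) = - 3 \left(Z + m\right) = - 3 Z - 3 m$)
$\left(D{\left(38,-23 \right)} + A{\left(T{\left(F,6 \right)},6 \right)}\right) \left(-1142\right) = \left(\left(\left(-3\right) \left(-23\right) - 114\right) + \frac{4 \left(\left(- \frac{1}{3}\right) 6\right)}{3}\right) \left(-1142\right) = \left(\left(69 - 114\right) + \frac{4}{3} \left(-2\right)\right) \left(-1142\right) = \left(-45 - \frac{8}{3}\right) \left(-1142\right) = \left(- \frac{143}{3}\right) \left(-1142\right) = \frac{163306}{3}$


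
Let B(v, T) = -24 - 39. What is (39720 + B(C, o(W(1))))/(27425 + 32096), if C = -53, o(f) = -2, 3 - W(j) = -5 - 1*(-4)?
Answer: 39657/59521 ≈ 0.66627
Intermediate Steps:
W(j) = 4 (W(j) = 3 - (-5 - 1*(-4)) = 3 - (-5 + 4) = 3 - 1*(-1) = 3 + 1 = 4)
B(v, T) = -63
(39720 + B(C, o(W(1))))/(27425 + 32096) = (39720 - 63)/(27425 + 32096) = 39657/59521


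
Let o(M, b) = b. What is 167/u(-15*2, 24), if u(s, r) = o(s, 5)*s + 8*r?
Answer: 167/42 ≈ 3.9762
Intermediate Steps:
u(s, r) = 5*s + 8*r
167/u(-15*2, 24) = 167/(5*(-15*2) + 8*24) = 167/(5*(-30) + 192) = 167/(-150 + 192) = 167/42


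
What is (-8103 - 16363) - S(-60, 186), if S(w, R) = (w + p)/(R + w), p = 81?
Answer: -146797/6 ≈ -24466.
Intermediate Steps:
S(w, R) = (81 + w)/(R + w) (S(w, R) = (w + 81)/(R + w) = (81 + w)/(R + w))
(-8103 - 16363) - S(-60, 186) = (-8103 - 16363) - (81 - 60)/(186 - 60) = -24466 - 21/126 = -24466 - 1*⅙ = -24466 - ⅙ = -146797/6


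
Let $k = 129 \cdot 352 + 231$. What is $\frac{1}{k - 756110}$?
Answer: $- \frac{1}{710471} \approx -1.4075 \cdot 10^{-6}$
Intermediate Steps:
$k = 45639$ ($k = 45408 + 231 = 45639$)
$\frac{1}{k - 756110} = \frac{1}{45639 - 756110} = \frac{1}{-710471} = - \frac{1}{710471}$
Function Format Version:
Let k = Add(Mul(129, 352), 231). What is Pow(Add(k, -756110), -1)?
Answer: Rational(-1, 710471) ≈ -1.4075e-6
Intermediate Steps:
k = 45639 (k = Add(45408, 231) = 45639)
Pow(Add(k, -756110), -1) = Pow(Add(45639, -756110), -1) = Pow(-710471, -1) = Rational(-1, 710471)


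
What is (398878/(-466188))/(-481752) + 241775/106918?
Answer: 256130023136417/113266004778864 ≈ 2.2613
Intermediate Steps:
(398878/(-466188))/(-481752) + 241775/106918 = (398878*(-1/466188))*(-1/481752) + 241775*(1/106918) = -3763/4398*(-1/481752) + 241775/106918 = 3763/2118745296 + 241775/106918 = 256130023136417/113266004778864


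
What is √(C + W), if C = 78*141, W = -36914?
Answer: 2*I*√6479 ≈ 160.98*I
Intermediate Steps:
C = 10998
√(C + W) = √(10998 - 36914) = √(-25916) = 2*I*√6479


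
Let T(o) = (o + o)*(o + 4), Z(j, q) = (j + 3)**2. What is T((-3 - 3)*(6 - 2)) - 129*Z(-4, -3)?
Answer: 831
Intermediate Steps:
Z(j, q) = (3 + j)**2
T(o) = 2*o*(4 + o) (T(o) = (2*o)*(4 + o) = 2*o*(4 + o))
T((-3 - 3)*(6 - 2)) - 129*Z(-4, -3) = 2*((-3 - 3)*(6 - 2))*(4 + (-3 - 3)*(6 - 2)) - 129*(3 - 4)**2 = 2*(-6*4)*(4 - 6*4) - 129*(-1)**2 = 2*(-24)*(4 - 24) - 129*1 = 2*(-24)*(-20) - 129 = 960 - 129 = 831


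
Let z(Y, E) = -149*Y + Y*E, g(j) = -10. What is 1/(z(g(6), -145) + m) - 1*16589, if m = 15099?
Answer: -299248970/18039 ≈ -16589.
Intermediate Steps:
z(Y, E) = -149*Y + E*Y
1/(z(g(6), -145) + m) - 1*16589 = 1/(-10*(-149 - 145) + 15099) - 1*16589 = 1/(-10*(-294) + 15099) - 16589 = 1/(2940 + 15099) - 16589 = 1/18039 - 16589 = -299248970/18039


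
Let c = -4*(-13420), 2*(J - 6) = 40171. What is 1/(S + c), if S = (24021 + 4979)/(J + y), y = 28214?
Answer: 96611/5186136480 ≈ 1.8629e-5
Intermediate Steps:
J = 40183/2 (J = 6 + (½)*40171 = 6 + 40171/2 = 40183/2 ≈ 20092.)
c = 53680
S = 58000/96611 (S = (24021 + 4979)/(40183/2 + 28214) = 29000/(96611/2) = 29000*(2/96611) = 58000/96611 ≈ 0.60035)
1/(S + c) = 1/(58000/96611 + 53680) = 1/(5186136480/96611) = 96611/5186136480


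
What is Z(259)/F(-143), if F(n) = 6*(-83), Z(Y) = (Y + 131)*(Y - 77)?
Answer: -11830/83 ≈ -142.53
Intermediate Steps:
Z(Y) = (-77 + Y)*(131 + Y) (Z(Y) = (131 + Y)*(-77 + Y) = (-77 + Y)*(131 + Y))
F(n) = -498
Z(259)/F(-143) = (-10087 + 259**2 + 54*259)/(-498) = (-10087 + 67081 + 13986)*(-1/498) = 70980*(-1/498) = -11830/83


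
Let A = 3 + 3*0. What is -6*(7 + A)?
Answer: -60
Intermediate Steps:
A = 3 (A = 3 + 0 = 3)
-6*(7 + A) = -6*(7 + 3) = -6*10 = -60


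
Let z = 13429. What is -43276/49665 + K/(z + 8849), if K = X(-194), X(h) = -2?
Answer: -53566781/61468715 ≈ -0.87145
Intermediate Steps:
K = -2
-43276/49665 + K/(z + 8849) = -43276/49665 - 2/(13429 + 8849) = -43276*1/49665 - 2/22278 = -43276/49665 - 2*1/22278 = -43276/49665 - 1/11139 = -53566781/61468715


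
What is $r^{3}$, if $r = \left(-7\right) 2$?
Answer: $-2744$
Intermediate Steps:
$r = -14$
$r^{3} = \left(-14\right)^{3} = -2744$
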